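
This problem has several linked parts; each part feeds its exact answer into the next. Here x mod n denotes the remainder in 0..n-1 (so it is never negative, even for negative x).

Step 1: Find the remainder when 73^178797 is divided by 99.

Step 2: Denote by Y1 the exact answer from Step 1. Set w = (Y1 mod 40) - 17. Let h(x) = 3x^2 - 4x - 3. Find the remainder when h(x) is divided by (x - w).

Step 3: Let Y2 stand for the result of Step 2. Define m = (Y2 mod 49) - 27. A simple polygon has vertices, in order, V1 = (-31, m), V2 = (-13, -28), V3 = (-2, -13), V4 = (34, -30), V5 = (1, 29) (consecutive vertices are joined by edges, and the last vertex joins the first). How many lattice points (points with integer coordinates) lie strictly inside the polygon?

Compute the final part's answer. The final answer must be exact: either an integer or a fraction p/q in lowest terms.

1662

Step 1: squarings mod 99: 73^1=73, 73^2=82, 73^4=91, 73^8=64, 73^16=37, 73^32=82, 73^64=91, 73^128=64, 73^256=37, 73^512=82, 73^1024=91, 73^2048=64, 73^4096=37, 73^8192=82, 73^16384=91, 73^32768=64, 73^65536=37, 73^131072=82; 73^178797 = 73^1 * 73^4 * 73^8 * 73^32 * 73^64 * 73^512 * 73^2048 * 73^4096 * 73^8192 * 73^32768 * 73^131072 = 28 (mod 99); answer 28
Step 2: Y1 = 28; w = 11; remainder = value at the root: 3*(11)^2 - 4*(11)^1 - 3 = (363) + (-44) + (-3) = 316; answer 316
Step 3: Y2 = 316; m = -5; cross terms: (-31*-28 - -13*-5)=803, (-13*-13 - -2*-28)=113, (-2*-30 - 34*-13)=502, (34*29 - 1*-30)=1016, (1*-5 - -31*29)=894; twice the area = |3328| = 3328; area = 1664; boundary points = 1 + 1 + 1 + 1 + 2 = 6; strictly interior points = area - boundary/2 + 1 = 1662; answer 1662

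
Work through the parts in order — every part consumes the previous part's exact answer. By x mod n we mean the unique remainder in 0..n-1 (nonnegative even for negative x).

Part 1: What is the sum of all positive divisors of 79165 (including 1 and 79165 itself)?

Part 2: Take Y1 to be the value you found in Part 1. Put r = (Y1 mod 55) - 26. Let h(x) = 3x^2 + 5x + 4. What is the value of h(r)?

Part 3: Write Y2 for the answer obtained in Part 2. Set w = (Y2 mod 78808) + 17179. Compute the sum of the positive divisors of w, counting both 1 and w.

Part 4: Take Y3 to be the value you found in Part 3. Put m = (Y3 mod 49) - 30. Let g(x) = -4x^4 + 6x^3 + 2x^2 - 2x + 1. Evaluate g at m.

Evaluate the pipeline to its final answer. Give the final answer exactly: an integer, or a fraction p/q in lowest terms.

-1709

Part 1: 79165 = 5 * 71 * 223; sigma = (1 + 5) * (1 + 71) * (1 + 223) = 6 * 72 * 224 = 96768; answer 96768
Part 2: Y1 = 96768; r = -3; 3*(-3)^2 + 5*(-3)^1 + 4 = (27) + (-15) + (4) = 16; answer 16
Part 3: Y2 = 16; w = 17195; 17195 = 5 * 19 * 181; sigma = (1 + 5) * (1 + 19) * (1 + 181) = 6 * 20 * 182 = 21840; answer 21840
Part 4: Y3 = 21840; m = 5; -4*(5)^4 + 6*(5)^3 + 2*(5)^2 - 2*(5)^1 + 1 = (-2500) + (750) + (50) + (-10) + (1) = -1709; answer -1709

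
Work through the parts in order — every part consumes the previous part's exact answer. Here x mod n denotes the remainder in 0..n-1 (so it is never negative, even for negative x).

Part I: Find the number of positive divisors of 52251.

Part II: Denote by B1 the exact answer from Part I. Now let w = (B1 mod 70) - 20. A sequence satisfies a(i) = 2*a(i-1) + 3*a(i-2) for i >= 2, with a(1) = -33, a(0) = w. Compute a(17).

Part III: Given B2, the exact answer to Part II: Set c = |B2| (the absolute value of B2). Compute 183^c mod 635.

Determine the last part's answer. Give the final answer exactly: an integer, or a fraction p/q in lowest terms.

Part I: 52251 = 3 * 17417; number of divisors = (1+1) * (1+1) = 4; answer 4
Part II: B1 = 4; w = -16; a(2) = 2*(-33) + 3*(-16) = -114; iterating: a(2)=-114, a(3)=-327, a(4)=-996, a(5)=-2973, a(6)=-8934, a(7)=-26787, a(8)=-80376, a(9)=-241113, a(10)=-723354, a(11)=-2170047, a(12)=-6510156, a(13)=-19530453, a(14)=-58591374, a(15)=-175774107, a(16)=-527322336, a(17)=-1581966993; answer -1581966993
Part III: B2 = -1581966993; c = 1581966993; squarings mod 635: 183^1=183, 183^2=469, 183^4=251, 183^8=136, 183^16=81, 183^32=211, 183^64=71, 183^128=596, 183^256=251, 183^512=136, 183^1024=81, 183^2048=211, 183^4096=71, 183^8192=596, 183^16384=251, 183^32768=136, 183^65536=81, 183^131072=211, 183^262144=71, 183^524288=596, 183^1048576=251, 183^2097152=136, 183^4194304=81, 183^8388608=211, 183^16777216=71, 183^33554432=596, 183^67108864=251, 183^134217728=136, 183^268435456=81, 183^536870912=211, 183^1073741824=71; 183^1581966993 = 183^1 * 183^16 * 183^128 * 183^512 * 183^1024 * 183^8192 * 183^16384 * 183^32768 * 183^131072 * 183^524288 * 183^4194304 * 183^33554432 * 183^67108864 * 183^134217728 * 183^268435456 * 183^1073741824 = 408 (mod 635); answer 408

408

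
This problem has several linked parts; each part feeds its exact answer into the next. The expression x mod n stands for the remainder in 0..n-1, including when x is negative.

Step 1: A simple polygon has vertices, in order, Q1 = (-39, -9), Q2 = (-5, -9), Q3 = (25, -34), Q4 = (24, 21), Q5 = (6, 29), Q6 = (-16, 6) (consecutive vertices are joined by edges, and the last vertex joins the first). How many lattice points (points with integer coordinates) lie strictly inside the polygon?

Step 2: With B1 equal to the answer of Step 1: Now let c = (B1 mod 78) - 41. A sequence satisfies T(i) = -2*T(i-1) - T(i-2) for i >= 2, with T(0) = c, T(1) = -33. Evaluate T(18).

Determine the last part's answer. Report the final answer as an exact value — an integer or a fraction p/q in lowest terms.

Step 1: cross terms: (-39*-9 - -5*-9)=306, (-5*-34 - 25*-9)=395, (25*21 - 24*-34)=1341, (24*29 - 6*21)=570, (6*6 - -16*29)=500, (-16*-9 - -39*6)=378; twice the area = |3490| = 3490; area = 1745; boundary points = 34 + 5 + 1 + 2 + 1 + 1 = 44; strictly interior points = area - boundary/2 + 1 = 1724; answer 1724
Step 2: B1 = 1724; c = -33; T(2) = -2*(-33) - 1*(-33) = 99; iterating: T(2)=99, T(3)=-165, T(4)=231, T(5)=-297, T(6)=363, T(7)=-429, T(8)=495, T(9)=-561, T(10)=627, T(11)=-693, T(12)=759, T(13)=-825, T(14)=891, T(15)=-957, T(16)=1023, T(17)=-1089, T(18)=1155; answer 1155

1155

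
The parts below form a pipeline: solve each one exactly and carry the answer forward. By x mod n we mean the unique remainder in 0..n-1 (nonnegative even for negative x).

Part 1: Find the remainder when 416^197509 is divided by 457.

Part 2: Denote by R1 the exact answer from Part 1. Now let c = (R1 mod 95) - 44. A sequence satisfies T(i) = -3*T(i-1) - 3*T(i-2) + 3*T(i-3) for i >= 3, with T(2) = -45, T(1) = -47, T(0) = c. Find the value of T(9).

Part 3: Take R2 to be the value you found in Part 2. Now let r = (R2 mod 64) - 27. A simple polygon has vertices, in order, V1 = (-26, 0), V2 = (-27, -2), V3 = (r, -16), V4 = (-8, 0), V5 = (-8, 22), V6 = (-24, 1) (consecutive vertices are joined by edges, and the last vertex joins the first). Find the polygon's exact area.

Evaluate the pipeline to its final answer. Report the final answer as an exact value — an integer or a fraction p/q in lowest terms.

373

Part 1: squarings mod 457: 416^1=416, 416^2=310, 416^4=130, 416^8=448, 416^16=81, 416^32=163, 416^64=63, 416^128=313, 416^256=171, 416^512=450, 416^1024=49, 416^2048=116, 416^4096=203, 416^8192=79, 416^16384=300, 416^32768=428, 416^65536=384, 416^131072=302; 416^197509 = 416^1 * 416^4 * 416^128 * 416^256 * 416^512 * 416^65536 * 416^131072 = 293 (mod 457); answer 293
Part 2: R1 = 293; c = -36; T(3) = -3*(-45) - 3*(-47) + 3*(-36) = 168; iterating: T(3)=168, T(4)=-510, T(5)=891, T(6)=-639, T(7)=-2286, T(8)=11448, T(9)=-29403; answer -29403
Part 3: R2 = -29403; r = 10; cross terms: (-26*-2 - -27*0)=52, (-27*-16 - 10*-2)=452, (10*0 - -8*-16)=-128, (-8*22 - -8*0)=-176, (-8*1 - -24*22)=520, (-24*0 - -26*1)=26; twice the area = |746| = 746; area = 373; answer 373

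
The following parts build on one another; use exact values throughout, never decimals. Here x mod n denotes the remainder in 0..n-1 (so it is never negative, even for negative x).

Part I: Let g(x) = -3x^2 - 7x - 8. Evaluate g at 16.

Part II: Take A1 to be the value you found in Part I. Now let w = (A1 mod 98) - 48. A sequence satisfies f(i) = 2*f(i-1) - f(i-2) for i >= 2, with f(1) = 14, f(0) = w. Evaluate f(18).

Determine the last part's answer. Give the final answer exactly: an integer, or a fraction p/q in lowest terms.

-496

Part I: -3*(16)^2 - 7*(16)^1 - 8 = (-768) + (-112) + (-8) = -888; answer -888
Part II: A1 = -888; w = 44; f(2) = 2*(14) - 1*(44) = -16; iterating: f(2)=-16, f(3)=-46, f(4)=-76, f(5)=-106, f(6)=-136, f(7)=-166, f(8)=-196, f(9)=-226, f(10)=-256, f(11)=-286, f(12)=-316, f(13)=-346, f(14)=-376, f(15)=-406, f(16)=-436, f(17)=-466, f(18)=-496; answer -496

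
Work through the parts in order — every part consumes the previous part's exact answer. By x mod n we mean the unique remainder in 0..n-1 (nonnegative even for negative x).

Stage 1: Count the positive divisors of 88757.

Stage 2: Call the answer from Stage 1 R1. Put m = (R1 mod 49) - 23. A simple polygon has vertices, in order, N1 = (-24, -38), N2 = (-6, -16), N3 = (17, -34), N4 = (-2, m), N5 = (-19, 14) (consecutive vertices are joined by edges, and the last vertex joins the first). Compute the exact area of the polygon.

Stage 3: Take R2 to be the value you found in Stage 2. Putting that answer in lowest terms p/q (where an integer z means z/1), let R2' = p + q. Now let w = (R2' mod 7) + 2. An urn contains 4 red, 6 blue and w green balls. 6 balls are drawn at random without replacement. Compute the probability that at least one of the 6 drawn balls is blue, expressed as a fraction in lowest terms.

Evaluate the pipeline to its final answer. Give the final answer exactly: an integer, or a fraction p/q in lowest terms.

Stage 1: 88757 = 17 * 23 * 227; number of divisors = (1+1) * (1+1) * (1+1) = 8; answer 8
Stage 2: R1 = 8; m = -15; cross terms: (-24*-16 - -6*-38)=156, (-6*-34 - 17*-16)=476, (17*-15 - -2*-34)=-323, (-2*14 - -19*-15)=-313, (-19*-38 - -24*14)=1058; twice the area = |1054| = 1054; area = 527; answer 527
Stage 3: R2 = 527; threaded value p + q = 528; w = 5; total draws C(15,6) = 5005; complement C(9,6) = 84; favorable 5005 - 84 = 4921; P = 703/715; answer 703/715

703/715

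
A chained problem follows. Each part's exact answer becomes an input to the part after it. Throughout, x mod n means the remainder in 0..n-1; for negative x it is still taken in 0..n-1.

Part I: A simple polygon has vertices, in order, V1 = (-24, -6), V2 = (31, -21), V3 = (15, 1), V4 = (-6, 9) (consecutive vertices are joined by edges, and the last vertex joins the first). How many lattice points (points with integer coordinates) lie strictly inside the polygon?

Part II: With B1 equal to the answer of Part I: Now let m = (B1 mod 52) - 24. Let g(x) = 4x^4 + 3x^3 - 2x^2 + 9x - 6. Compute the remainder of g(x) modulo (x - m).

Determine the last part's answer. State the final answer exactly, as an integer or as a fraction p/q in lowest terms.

42884

Part I: cross terms: (-24*-21 - 31*-6)=690, (31*1 - 15*-21)=346, (15*9 - -6*1)=141, (-6*-6 - -24*9)=252; twice the area = |1429| = 1429; area = 1429/2; boundary points = 5 + 2 + 1 + 3 = 11; strictly interior points = area - boundary/2 + 1 = 710; answer 710
Part II: B1 = 710; m = 10; remainder = value at the root: 4*(10)^4 + 3*(10)^3 - 2*(10)^2 + 9*(10)^1 - 6 = (40000) + (3000) + (-200) + (90) + (-6) = 42884; answer 42884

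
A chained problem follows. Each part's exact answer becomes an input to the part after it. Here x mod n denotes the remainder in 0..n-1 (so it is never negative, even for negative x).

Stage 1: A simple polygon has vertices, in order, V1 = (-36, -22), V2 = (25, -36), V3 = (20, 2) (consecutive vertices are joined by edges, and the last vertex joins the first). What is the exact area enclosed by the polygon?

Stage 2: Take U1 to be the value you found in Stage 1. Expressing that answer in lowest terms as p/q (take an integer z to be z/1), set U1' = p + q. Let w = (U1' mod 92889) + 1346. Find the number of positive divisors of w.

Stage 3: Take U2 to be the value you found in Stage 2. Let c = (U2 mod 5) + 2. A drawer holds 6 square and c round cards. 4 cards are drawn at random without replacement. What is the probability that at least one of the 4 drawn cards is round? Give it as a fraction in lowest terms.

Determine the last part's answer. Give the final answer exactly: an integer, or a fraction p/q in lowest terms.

Stage 1: cross terms: (-36*-36 - 25*-22)=1846, (25*2 - 20*-36)=770, (20*-22 - -36*2)=-368; twice the area = |2248| = 2248; area = 1124; answer 1124
Stage 2: U1 = 1124; threaded value p + q = 1125; w = 2471; 2471 = 7 * 353; number of divisors = (1+1) * (1+1) = 4; answer 4
Stage 3: U2 = 4; c = 6; total draws C(12,4) = 495; complement C(6,4) = 15; favorable 495 - 15 = 480; P = 32/33; answer 32/33

32/33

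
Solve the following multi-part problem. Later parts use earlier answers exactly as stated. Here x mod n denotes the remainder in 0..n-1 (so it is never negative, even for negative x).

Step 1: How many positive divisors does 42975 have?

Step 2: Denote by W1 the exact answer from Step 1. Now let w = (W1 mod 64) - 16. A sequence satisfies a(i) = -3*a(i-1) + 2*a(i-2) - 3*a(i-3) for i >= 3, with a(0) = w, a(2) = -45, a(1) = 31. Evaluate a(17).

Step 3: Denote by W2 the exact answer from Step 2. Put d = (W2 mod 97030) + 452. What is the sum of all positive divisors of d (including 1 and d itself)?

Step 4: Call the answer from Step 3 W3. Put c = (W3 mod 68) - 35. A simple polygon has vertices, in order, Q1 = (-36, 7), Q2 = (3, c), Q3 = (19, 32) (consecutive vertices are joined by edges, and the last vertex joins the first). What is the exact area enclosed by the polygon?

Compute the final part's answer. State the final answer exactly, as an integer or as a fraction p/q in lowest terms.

Step 1: 42975 = 3^2 * 5^2 * 191; number of divisors = (2+1) * (2+1) * (1+1) = 18; answer 18
Step 2: W1 = 18; w = 2; a(3) = -3*(-45) + 2*(31) - 3*(2) = 191; iterating: a(3)=191, a(4)=-756, a(5)=2785, a(6)=-10440, a(7)=39158, a(8)=-146709, a(9)=549763, a(10)=-2060181, a(11)=7720196, a(12)=-28930239, a(13)=108411652, a(14)=-406256022, a(15)=1522382087, a(16)=-5704893261, a(17)=21378212023; answer 21378212023
Step 3: W2 = 21378212023; d = 77725; 77725 = 5^2 * 3109; sigma = (1 + 5 + 25) * (1 + 3109) = 31 * 3110 = 96410; answer 96410
Step 4: W3 = 96410; c = 19; cross terms: (-36*19 - 3*7)=-705, (3*32 - 19*19)=-265, (19*7 - -36*32)=1285; twice the area = |315| = 315; area = 315/2; answer 315/2

315/2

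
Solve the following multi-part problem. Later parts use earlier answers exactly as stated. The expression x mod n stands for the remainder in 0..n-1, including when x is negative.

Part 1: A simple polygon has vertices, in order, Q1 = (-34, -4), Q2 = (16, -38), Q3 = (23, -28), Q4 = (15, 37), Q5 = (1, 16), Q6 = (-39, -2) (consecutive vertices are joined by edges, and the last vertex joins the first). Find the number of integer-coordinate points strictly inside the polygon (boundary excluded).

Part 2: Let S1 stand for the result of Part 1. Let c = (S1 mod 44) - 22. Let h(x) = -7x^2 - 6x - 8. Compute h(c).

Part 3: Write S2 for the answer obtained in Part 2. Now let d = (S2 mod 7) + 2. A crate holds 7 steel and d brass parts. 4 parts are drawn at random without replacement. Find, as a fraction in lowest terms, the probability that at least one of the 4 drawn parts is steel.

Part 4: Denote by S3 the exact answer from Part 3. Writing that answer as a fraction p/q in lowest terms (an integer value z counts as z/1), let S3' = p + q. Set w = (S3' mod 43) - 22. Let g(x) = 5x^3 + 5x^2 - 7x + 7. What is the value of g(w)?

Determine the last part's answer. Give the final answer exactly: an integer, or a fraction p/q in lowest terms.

Part 1: cross terms: (-34*-38 - 16*-4)=1356, (16*-28 - 23*-38)=426, (23*37 - 15*-28)=1271, (15*16 - 1*37)=203, (1*-2 - -39*16)=622, (-39*-4 - -34*-2)=88; twice the area = |3966| = 3966; area = 1983; boundary points = 2 + 1 + 1 + 7 + 2 + 1 = 14; strictly interior points = area - boundary/2 + 1 = 1977; answer 1977
Part 2: S1 = 1977; c = 19; -7*(19)^2 - 6*(19)^1 - 8 = (-2527) + (-114) + (-8) = -2649; answer -2649
Part 3: S2 = -2649; d = 6; total draws C(13,4) = 715; complement C(6,4) = 15; favorable 715 - 15 = 700; P = 140/143; answer 140/143
Part 4: S3 = 140/143; threaded value p + q = 283; w = 3; 5*(3)^3 + 5*(3)^2 - 7*(3)^1 + 7 = (135) + (45) + (-21) + (7) = 166; answer 166

166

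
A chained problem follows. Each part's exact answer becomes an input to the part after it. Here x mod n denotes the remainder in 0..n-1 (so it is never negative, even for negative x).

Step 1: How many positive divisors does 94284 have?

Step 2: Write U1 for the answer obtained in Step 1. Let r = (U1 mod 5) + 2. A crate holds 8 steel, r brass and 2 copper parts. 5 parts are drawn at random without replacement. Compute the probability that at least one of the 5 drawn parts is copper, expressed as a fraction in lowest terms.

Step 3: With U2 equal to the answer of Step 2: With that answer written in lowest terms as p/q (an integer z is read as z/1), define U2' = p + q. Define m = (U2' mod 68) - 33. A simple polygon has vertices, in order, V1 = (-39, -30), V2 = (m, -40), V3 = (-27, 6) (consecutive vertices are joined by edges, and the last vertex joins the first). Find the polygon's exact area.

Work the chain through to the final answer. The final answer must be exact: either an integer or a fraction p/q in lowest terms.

1320

Step 1: 94284 = 2^2 * 3^5 * 97; number of divisors = (2+1) * (5+1) * (1+1) = 36; answer 36
Step 2: U1 = 36; r = 3; total draws C(13,5) = 1287; complement C(11,5) = 462; favorable 1287 - 462 = 825; P = 25/39; answer 25/39
Step 3: U2 = 25/39; threaded value p + q = 64; m = 31; cross terms: (-39*-40 - 31*-30)=2490, (31*6 - -27*-40)=-894, (-27*-30 - -39*6)=1044; twice the area = |2640| = 2640; area = 1320; answer 1320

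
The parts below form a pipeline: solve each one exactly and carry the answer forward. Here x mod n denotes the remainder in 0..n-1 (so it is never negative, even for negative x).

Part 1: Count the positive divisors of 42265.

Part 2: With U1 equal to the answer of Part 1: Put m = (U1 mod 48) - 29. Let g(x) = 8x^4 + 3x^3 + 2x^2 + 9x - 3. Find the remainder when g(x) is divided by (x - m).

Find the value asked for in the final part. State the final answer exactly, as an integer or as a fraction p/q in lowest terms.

Part 1: 42265 = 5 * 79 * 107; number of divisors = (1+1) * (1+1) * (1+1) = 8; answer 8
Part 2: U1 = 8; m = -21; remainder = value at the root: 8*(-21)^4 + 3*(-21)^3 + 2*(-21)^2 + 9*(-21)^1 - 3 = (1555848) + (-27783) + (882) + (-189) + (-3) = 1528755; answer 1528755

1528755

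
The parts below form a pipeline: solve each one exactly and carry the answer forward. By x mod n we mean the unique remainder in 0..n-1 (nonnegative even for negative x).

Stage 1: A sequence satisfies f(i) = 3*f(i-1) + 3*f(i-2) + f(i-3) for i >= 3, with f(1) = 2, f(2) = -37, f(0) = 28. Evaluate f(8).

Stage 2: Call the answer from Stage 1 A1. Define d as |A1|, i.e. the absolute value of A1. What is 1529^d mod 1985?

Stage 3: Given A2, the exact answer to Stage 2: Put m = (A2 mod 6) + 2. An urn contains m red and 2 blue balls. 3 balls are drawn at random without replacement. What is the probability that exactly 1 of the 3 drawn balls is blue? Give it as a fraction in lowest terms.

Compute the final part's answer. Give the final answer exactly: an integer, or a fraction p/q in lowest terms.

Stage 1: f(3) = 3*(-37) + 3*(2) + 1*(28) = -77; iterating: f(3)=-77, f(4)=-340, f(5)=-1288, f(6)=-4961, f(7)=-19087, f(8)=-73432; answer -73432
Stage 2: A1 = -73432; d = 73432; squarings mod 1985: 1529^1=1529, 1529^2=1496, 1529^4=921, 1529^8=646, 1529^16=466, 1529^32=791, 1529^64=406, 1529^128=81, 1529^256=606, 1529^512=11, 1529^1024=121, 1529^2048=746, 1529^4096=716, 1529^8192=526, 1529^16384=761, 1529^32768=1486, 1529^65536=876; 1529^73432 = 1529^8 * 1529^16 * 1529^64 * 1529^128 * 1529^512 * 1529^1024 * 1529^2048 * 1529^4096 * 1529^65536 = 1531 (mod 1985); answer 1531
Stage 3: A2 = 1531; m = 3; total draws C(5,3) = 10; favorable C(2,1)*C(3,2) = 6; P = 3/5; answer 3/5

3/5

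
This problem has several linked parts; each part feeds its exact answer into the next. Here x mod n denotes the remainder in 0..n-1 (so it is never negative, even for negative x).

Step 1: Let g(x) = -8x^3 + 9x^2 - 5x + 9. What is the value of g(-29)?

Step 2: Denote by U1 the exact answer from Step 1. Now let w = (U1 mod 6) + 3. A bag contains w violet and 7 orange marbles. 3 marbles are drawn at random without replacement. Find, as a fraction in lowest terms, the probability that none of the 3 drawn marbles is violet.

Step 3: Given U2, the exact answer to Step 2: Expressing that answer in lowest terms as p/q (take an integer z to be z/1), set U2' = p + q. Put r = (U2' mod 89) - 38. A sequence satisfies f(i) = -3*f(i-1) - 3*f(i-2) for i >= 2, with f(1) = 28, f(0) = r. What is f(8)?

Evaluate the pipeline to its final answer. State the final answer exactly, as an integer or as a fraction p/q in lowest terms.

Step 1: -8*(-29)^3 + 9*(-29)^2 - 5*(-29)^1 + 9 = (195112) + (7569) + (145) + (9) = 202835; answer 202835
Step 2: U1 = 202835; w = 8; total draws C(15,3) = 455; favorable C(7,3) = 35; P = 1/13; answer 1/13
Step 3: U2 = 1/13; threaded value p + q = 14; r = -24; f(2) = -3*(28) - 3*(-24) = -12; iterating: f(2)=-12, f(3)=-48, f(4)=180, f(5)=-396, f(6)=648, f(7)=-756, f(8)=324; answer 324

324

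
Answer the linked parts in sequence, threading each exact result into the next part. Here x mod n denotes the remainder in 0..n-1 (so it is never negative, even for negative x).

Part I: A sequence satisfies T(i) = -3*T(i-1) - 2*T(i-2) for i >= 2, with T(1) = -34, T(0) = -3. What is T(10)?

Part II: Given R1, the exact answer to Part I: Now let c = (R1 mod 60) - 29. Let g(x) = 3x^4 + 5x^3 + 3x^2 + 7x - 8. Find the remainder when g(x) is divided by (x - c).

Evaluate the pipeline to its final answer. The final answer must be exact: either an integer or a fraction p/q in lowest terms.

Part I: T(2) = -3*(-34) - 2*(-3) = 108; iterating: T(2)=108, T(3)=-256, T(4)=552, T(5)=-1144, T(6)=2328, T(7)=-4696, T(8)=9432, T(9)=-18904, T(10)=37848; answer 37848
Part II: R1 = 37848; c = 19; remainder = value at the root: 3*(19)^4 + 5*(19)^3 + 3*(19)^2 + 7*(19)^1 - 8 = (390963) + (34295) + (1083) + (133) + (-8) = 426466; answer 426466

426466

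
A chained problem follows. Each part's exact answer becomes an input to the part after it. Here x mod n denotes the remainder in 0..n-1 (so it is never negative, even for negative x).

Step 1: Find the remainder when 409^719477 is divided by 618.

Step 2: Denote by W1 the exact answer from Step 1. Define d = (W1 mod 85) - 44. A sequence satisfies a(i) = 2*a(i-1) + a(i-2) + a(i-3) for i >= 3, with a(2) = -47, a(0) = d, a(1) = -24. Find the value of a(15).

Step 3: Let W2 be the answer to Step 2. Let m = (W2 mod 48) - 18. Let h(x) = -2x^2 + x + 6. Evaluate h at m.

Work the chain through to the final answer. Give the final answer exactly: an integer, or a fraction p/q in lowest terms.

-60

Step 1: squarings mod 618: 409^1=409, 409^2=421, 409^4=493, 409^8=175, 409^16=343, 409^32=229, 409^64=529, 409^128=505, 409^256=409, 409^512=421, 409^1024=493, 409^2048=175, 409^4096=343, 409^8192=229, 409^16384=529, 409^32768=505, 409^65536=409, 409^131072=421, 409^262144=493, 409^524288=175; 409^719477 = 409^1 * 409^4 * 409^16 * 409^32 * 409^64 * 409^512 * 409^2048 * 409^4096 * 409^8192 * 409^16384 * 409^32768 * 409^131072 * 409^524288 = 385 (mod 618); answer 385
Step 2: W1 = 385; d = 1; a(3) = 2*(-47) + 1*(-24) + 1*(1) = -117; iterating: a(3)=-117, a(4)=-305, a(5)=-774, a(6)=-1970, a(7)=-5019, a(8)=-12782, a(9)=-32553, a(10)=-82907, a(11)=-211149, a(12)=-537758, a(13)=-1369572, a(14)=-3488051, a(15)=-8883432; answer -8883432
Step 3: W2 = -8883432; m = 6; -2*(6)^2 + 1*(6)^1 + 6 = (-72) + (6) + (6) = -60; answer -60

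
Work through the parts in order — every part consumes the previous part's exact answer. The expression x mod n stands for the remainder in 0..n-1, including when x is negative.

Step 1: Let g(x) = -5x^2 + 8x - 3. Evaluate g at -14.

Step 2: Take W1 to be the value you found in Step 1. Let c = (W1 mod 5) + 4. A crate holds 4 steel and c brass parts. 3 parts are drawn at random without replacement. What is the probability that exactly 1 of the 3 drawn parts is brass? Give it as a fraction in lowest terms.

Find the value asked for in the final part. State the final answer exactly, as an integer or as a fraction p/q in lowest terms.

3/7

Step 1: -5*(-14)^2 + 8*(-14)^1 - 3 = (-980) + (-112) + (-3) = -1095; answer -1095
Step 2: W1 = -1095; c = 4; total draws C(8,3) = 56; favorable C(4,1)*C(4,2) = 24; P = 3/7; answer 3/7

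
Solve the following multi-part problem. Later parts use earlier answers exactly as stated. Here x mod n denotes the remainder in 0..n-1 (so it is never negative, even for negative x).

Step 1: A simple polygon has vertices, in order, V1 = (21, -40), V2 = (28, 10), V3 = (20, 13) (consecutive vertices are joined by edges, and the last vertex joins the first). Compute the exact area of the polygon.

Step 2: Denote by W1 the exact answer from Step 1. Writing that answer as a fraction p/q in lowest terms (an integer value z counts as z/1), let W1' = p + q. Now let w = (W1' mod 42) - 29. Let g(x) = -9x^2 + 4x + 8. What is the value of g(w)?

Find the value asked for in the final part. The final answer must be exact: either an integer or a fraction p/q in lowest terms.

-6180

Step 1: cross terms: (21*10 - 28*-40)=1330, (28*13 - 20*10)=164, (20*-40 - 21*13)=-1073; twice the area = |421| = 421; area = 421/2; answer 421/2
Step 2: W1 = 421/2; threaded value p + q = 423; w = -26; -9*(-26)^2 + 4*(-26)^1 + 8 = (-6084) + (-104) + (8) = -6180; answer -6180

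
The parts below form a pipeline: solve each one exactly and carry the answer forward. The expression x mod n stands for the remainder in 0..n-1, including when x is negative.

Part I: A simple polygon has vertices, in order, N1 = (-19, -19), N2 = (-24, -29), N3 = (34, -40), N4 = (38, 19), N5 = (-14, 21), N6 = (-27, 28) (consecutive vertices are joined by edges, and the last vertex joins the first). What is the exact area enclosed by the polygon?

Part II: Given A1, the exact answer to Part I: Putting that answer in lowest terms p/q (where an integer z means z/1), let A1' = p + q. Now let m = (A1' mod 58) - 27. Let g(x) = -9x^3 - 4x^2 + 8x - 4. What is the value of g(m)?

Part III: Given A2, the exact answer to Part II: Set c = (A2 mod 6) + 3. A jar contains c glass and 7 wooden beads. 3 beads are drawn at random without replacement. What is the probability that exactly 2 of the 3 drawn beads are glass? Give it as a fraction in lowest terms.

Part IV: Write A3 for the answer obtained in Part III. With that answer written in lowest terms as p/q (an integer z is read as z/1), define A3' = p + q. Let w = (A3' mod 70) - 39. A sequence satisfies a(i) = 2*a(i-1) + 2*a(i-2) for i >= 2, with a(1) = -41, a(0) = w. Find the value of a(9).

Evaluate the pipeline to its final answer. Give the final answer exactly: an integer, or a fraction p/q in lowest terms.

Part I: cross terms: (-19*-29 - -24*-19)=95, (-24*-40 - 34*-29)=1946, (34*19 - 38*-40)=2166, (38*21 - -14*19)=1064, (-14*28 - -27*21)=175, (-27*-19 - -19*28)=1045; twice the area = |6491| = 6491; area = 6491/2; answer 6491/2
Part II: A1 = 6491/2; threaded value p + q = 6493; m = 28; -9*(28)^3 - 4*(28)^2 + 8*(28)^1 - 4 = (-197568) + (-3136) + (224) + (-4) = -200484; answer -200484
Part III: A2 = -200484; c = 3; total draws C(10,3) = 120; favorable C(3,2)*C(7,1) = 21; P = 7/40; answer 7/40
Part IV: A3 = 7/40; threaded value p + q = 47; w = 8; a(2) = 2*(-41) + 2*(8) = -66; iterating: a(2)=-66, a(3)=-214, a(4)=-560, a(5)=-1548, a(6)=-4216, a(7)=-11528, a(8)=-31488, a(9)=-86032; answer -86032

-86032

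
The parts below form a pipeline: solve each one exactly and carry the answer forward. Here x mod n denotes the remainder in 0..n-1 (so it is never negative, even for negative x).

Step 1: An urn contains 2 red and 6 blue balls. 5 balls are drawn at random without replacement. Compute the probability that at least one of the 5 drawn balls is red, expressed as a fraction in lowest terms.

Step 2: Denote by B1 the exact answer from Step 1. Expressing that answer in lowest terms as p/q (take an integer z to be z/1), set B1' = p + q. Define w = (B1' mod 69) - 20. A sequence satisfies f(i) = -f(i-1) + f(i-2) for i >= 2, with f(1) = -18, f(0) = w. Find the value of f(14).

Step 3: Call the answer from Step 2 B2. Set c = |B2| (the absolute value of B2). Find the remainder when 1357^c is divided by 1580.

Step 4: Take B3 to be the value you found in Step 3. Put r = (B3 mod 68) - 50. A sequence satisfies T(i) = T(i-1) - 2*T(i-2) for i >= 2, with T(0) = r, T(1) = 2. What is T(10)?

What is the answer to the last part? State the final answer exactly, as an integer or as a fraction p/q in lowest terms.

-600

Step 1: total draws C(8,5) = 56; complement C(6,5) = 6; favorable 56 - 6 = 50; P = 25/28; answer 25/28
Step 2: B1 = 25/28; threaded value p + q = 53; w = 33; f(2) = -1*(-18) + 1*(33) = 51; iterating: f(2)=51, f(3)=-69, f(4)=120, f(5)=-189, f(6)=309, f(7)=-498, f(8)=807, f(9)=-1305, f(10)=2112, f(11)=-3417, f(12)=5529, f(13)=-8946, f(14)=14475; answer 14475
Step 3: B2 = 14475; c = 14475; squarings mod 1580: 1357^1=1357, 1357^2=749, 1357^4=101, 1357^8=721, 1357^16=21, 1357^32=441, 1357^64=141, 1357^128=921, 1357^256=1361, 1357^512=561, 1357^1024=301, 1357^2048=541, 1357^4096=381, 1357^8192=1381; 1357^14475 = 1357^1 * 1357^2 * 1357^8 * 1357^128 * 1357^2048 * 1357^4096 * 1357^8192 = 33 (mod 1580); answer 33
Step 4: B3 = 33; r = -17; T(2) = 1*(2) - 2*(-17) = 36; iterating: T(2)=36, T(3)=32, T(4)=-40, T(5)=-104, T(6)=-24, T(7)=184, T(8)=232, T(9)=-136, T(10)=-600; answer -600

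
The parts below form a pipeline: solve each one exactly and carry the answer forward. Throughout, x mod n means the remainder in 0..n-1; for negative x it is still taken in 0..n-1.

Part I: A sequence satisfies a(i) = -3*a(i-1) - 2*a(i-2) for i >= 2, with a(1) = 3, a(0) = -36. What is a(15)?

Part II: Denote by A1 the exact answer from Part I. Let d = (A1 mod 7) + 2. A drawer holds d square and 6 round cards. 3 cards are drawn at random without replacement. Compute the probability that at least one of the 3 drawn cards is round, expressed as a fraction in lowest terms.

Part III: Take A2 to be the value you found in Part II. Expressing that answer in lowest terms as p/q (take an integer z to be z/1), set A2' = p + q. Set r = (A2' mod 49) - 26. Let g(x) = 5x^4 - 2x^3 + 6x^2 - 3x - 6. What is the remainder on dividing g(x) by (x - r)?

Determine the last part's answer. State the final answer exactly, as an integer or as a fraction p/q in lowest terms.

Part I: a(2) = -3*(3) - 2*(-36) = 63; iterating: a(2)=63, a(3)=-195, a(4)=459, a(5)=-987, a(6)=2043, a(7)=-4155, a(8)=8379, a(9)=-16827, a(10)=33723, a(11)=-67515, a(12)=135099, a(13)=-270267, a(14)=540603, a(15)=-1081275; answer -1081275
Part II: A1 = -1081275; d = 3; total draws C(9,3) = 84; complement C(3,3) = 1; favorable 84 - 1 = 83; P = 83/84; answer 83/84
Part III: A2 = 83/84; threaded value p + q = 167; r = -6; remainder = value at the root: 5*(-6)^4 - 2*(-6)^3 + 6*(-6)^2 - 3*(-6)^1 - 6 = (6480) + (432) + (216) + (18) + (-6) = 7140; answer 7140

7140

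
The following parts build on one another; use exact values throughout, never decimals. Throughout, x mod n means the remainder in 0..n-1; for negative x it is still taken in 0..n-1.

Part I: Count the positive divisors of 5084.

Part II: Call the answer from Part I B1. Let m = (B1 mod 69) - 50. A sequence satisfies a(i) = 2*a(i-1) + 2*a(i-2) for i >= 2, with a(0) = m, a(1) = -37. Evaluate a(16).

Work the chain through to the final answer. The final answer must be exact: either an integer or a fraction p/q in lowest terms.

-180270592

Part I: 5084 = 2^2 * 31 * 41; number of divisors = (2+1) * (1+1) * (1+1) = 12; answer 12
Part II: B1 = 12; m = -38; a(2) = 2*(-37) + 2*(-38) = -150; iterating: a(2)=-150, a(3)=-374, a(4)=-1048, a(5)=-2844, a(6)=-7784, a(7)=-21256, a(8)=-58080, a(9)=-158672, a(10)=-433504, a(11)=-1184352, a(12)=-3235712, a(13)=-8840128, a(14)=-24151680, a(15)=-65983616, a(16)=-180270592; answer -180270592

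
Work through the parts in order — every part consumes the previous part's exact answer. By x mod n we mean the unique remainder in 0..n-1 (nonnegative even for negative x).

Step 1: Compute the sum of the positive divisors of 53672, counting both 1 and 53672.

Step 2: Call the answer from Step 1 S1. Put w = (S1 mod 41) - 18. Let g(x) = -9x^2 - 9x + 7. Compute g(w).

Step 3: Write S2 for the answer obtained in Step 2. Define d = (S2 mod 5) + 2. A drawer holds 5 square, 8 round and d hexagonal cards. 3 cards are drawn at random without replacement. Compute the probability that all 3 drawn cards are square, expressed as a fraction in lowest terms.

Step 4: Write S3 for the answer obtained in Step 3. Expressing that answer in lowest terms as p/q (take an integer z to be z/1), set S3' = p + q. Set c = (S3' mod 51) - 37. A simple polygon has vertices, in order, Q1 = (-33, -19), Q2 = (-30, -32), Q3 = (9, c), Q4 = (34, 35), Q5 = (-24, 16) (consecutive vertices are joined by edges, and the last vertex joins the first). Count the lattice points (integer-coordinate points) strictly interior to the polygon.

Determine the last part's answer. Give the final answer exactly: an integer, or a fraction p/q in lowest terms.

2591

Step 1: 53672 = 2^3 * 6709; sigma = (1 + 2 + 4 + 8) * (1 + 6709) = 15 * 6710 = 100650; answer 100650
Step 2: S1 = 100650; w = 18; -9*(18)^2 - 9*(18)^1 + 7 = (-2916) + (-162) + (7) = -3071; answer -3071
Step 3: S2 = -3071; d = 6; total draws C(19,3) = 969; favorable C(5,3) = 10; P = 10/969; answer 10/969
Step 4: S3 = 10/969; threaded value p + q = 979; c = -27; cross terms: (-33*-32 - -30*-19)=486, (-30*-27 - 9*-32)=1098, (9*35 - 34*-27)=1233, (34*16 - -24*35)=1384, (-24*-19 - -33*16)=984; twice the area = |5185| = 5185; area = 5185/2; boundary points = 1 + 1 + 1 + 1 + 1 = 5; strictly interior points = area - boundary/2 + 1 = 2591; answer 2591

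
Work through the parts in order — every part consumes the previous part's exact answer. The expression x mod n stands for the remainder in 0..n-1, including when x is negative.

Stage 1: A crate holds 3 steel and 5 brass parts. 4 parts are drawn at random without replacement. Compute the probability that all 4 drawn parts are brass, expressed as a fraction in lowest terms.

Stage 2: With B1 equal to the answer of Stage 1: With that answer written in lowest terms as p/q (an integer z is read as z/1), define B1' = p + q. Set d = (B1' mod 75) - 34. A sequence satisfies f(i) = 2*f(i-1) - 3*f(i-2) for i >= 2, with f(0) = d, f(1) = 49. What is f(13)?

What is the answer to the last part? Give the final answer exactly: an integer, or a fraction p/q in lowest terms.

Stage 1: total draws C(8,4) = 70; favorable C(5,4) = 5; P = 1/14; answer 1/14
Stage 2: B1 = 1/14; threaded value p + q = 15; d = -19; f(2) = 2*(49) - 3*(-19) = 155; iterating: f(2)=155, f(3)=163, f(4)=-139, f(5)=-767, f(6)=-1117, f(7)=67, f(8)=3485, f(9)=6769, f(10)=3083, f(11)=-14141, f(12)=-37531, f(13)=-32639; answer -32639

-32639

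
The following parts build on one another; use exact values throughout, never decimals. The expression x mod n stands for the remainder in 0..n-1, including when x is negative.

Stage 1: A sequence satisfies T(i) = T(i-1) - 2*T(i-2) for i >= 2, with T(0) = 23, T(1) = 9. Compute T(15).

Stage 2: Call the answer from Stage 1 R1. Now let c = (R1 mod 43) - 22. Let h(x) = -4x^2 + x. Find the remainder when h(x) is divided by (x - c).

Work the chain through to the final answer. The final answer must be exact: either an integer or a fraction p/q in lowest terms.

-315

Stage 1: T(2) = 1*(9) - 2*(23) = -37; iterating: T(2)=-37, T(3)=-55, T(4)=19, T(5)=129, T(6)=91, T(7)=-167, T(8)=-349, T(9)=-15, T(10)=683, T(11)=713, T(12)=-653, T(13)=-2079, T(14)=-773, T(15)=3385; answer 3385
Stage 2: R1 = 3385; c = 9; remainder = value at the root: -4*(9)^2 + 1*(9)^1 = (-324) + (9) = -315; answer -315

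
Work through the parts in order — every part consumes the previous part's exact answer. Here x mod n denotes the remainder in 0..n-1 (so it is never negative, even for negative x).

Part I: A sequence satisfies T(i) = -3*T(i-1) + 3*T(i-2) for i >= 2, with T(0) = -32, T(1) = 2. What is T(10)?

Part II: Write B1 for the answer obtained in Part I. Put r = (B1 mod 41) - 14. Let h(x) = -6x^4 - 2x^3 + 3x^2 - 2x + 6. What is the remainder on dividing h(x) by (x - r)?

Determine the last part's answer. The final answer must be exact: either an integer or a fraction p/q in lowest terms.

Part I: T(2) = -3*(2) + 3*(-32) = -102; iterating: T(2)=-102, T(3)=312, T(4)=-1242, T(5)=4662, T(6)=-17712, T(7)=67122, T(8)=-254502, T(9)=964872, T(10)=-3658122; answer -3658122
Part II: B1 = -3658122; r = 7; remainder = value at the root: -6*(7)^4 - 2*(7)^3 + 3*(7)^2 - 2*(7)^1 + 6 = (-14406) + (-686) + (147) + (-14) + (6) = -14953; answer -14953

-14953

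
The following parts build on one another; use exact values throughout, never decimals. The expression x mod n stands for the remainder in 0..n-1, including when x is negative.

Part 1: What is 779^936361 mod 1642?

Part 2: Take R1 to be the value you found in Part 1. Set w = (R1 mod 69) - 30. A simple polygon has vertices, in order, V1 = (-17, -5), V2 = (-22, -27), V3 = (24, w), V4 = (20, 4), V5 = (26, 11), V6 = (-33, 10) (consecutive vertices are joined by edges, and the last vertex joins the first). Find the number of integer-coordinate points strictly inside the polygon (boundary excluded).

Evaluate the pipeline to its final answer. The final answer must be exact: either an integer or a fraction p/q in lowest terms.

1668

Part 1: squarings mod 1642: 779^1=779, 779^2=943, 779^4=927, 779^8=563, 779^16=63, 779^32=685, 779^64=1255, 779^128=347, 779^256=543, 779^512=931, 779^1024=1427, 779^2048=249, 779^4096=1247, 779^8192=35, 779^16384=1225, 779^32768=1479, 779^65536=297, 779^131072=1183, 779^262144=505, 779^524288=515; 779^936361 = 779^1 * 779^8 * 779^32 * 779^128 * 779^256 * 779^2048 * 779^16384 * 779^131072 * 779^262144 * 779^524288 = 623 (mod 1642); answer 623
Part 2: R1 = 623; w = -28; cross terms: (-17*-27 - -22*-5)=349, (-22*-28 - 24*-27)=1264, (24*4 - 20*-28)=656, (20*11 - 26*4)=116, (26*10 - -33*11)=623, (-33*-5 - -17*10)=335; twice the area = |3343| = 3343; area = 3343/2; boundary points = 1 + 1 + 4 + 1 + 1 + 1 = 9; strictly interior points = area - boundary/2 + 1 = 1668; answer 1668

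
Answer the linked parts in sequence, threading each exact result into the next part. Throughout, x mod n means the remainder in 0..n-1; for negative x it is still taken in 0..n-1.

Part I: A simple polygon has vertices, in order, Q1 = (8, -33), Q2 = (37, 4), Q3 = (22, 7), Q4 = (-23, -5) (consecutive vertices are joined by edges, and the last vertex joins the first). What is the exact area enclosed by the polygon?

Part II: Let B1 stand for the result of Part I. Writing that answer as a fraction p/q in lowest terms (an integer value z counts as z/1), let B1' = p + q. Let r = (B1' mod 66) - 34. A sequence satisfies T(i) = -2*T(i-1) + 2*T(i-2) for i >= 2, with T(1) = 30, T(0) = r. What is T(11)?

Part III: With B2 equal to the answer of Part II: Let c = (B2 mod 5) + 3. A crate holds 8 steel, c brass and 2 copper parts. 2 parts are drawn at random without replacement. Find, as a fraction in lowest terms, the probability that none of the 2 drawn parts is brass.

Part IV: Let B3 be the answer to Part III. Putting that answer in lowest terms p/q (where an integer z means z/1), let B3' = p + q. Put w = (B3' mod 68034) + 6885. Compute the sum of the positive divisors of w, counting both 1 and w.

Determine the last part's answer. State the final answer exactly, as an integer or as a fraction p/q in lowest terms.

13392

Part I: cross terms: (8*4 - 37*-33)=1253, (37*7 - 22*4)=171, (22*-5 - -23*7)=51, (-23*-33 - 8*-5)=799; twice the area = |2274| = 2274; area = 1137; answer 1137
Part II: B1 = 1137; threaded value p + q = 1138; r = -18; T(2) = -2*(30) + 2*(-18) = -96; iterating: T(2)=-96, T(3)=252, T(4)=-696, T(5)=1896, T(6)=-5184, T(7)=14160, T(8)=-38688, T(9)=105696, T(10)=-288768, T(11)=788928; answer 788928
Part III: B2 = 788928; c = 6; total draws C(16,2) = 120; favorable C(10,2) = 45; P = 3/8; answer 3/8
Part IV: B3 = 3/8; threaded value p + q = 11; w = 6896; 6896 = 2^4 * 431; sigma = (1 + 2 + 4 + 8 + 16) * (1 + 431) = 31 * 432 = 13392; answer 13392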